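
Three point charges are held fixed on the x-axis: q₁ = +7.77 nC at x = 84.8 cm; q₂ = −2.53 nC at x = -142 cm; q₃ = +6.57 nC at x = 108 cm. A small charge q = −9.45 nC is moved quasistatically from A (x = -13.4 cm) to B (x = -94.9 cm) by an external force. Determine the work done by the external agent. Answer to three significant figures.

7.79×10⁻⁷ J

For quasistatic motion the external work equals the change in potential energy: W_ext = qΔV = q(V_B − V_A).
At A: distances to the source charges are 0.982 m, 1.29 m, 1.21 m; V_A = Σ kqᵢ/rᵢ = 102 V.
At B: distances to the source charges are 1.80 m, 0.471 m, 2.03 m; V_B = Σ kqᵢ/rᵢ = 19.7 V.
ΔV = V_B − V_A = -82.4 V.
W_ext = qΔV = (-9.45×10⁻⁹ C)(-82.4 V) = 7.79×10⁻⁷ J.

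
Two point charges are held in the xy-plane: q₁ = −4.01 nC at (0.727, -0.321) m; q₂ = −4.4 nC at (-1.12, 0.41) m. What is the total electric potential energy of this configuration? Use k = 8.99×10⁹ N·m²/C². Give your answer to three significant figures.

7.99×10⁻⁸ J

The work to assemble the configuration equals its total potential energy, U = Σ kqᵢqⱼ/rᵢⱼ over all pairs.
Pair separations: r₁₂ = 1.99 m.
U = (7.99×10⁻⁸) = 7.99×10⁻⁸ J.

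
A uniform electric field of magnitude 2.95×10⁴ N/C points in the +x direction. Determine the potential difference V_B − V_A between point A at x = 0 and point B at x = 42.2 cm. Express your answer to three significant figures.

In a uniform field, potential decreases in the direction of E: V_B − V_A = −E·Δx.
V_B − V_A = −(2.95×10⁴ V/m)(0.422 m) = -1.24×10⁴ V.

-1.24×10⁴ V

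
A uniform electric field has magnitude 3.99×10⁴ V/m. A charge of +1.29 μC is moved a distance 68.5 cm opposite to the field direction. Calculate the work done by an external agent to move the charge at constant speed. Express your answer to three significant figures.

0.0353 J

The potential change for a displacement 68.5 cm opposite to the field direction is ΔV = +Ed = 2.73×10⁴ V.
W_ext = qΔV = 0.0353 J.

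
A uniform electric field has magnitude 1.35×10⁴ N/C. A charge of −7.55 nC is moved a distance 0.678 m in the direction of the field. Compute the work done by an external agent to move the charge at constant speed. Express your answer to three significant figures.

The potential change for a displacement 0.678 m in the direction of the field is ΔV = −Ed = -9150 V.
W_ext = qΔV = 6.91×10⁻⁵ J.

6.91×10⁻⁵ J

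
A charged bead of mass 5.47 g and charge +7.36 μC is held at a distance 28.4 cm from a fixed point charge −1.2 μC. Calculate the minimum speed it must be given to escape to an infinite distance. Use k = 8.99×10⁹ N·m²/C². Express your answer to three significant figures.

10.1 m/s

To just escape, total mechanical energy must reach zero at infinity: ½mv²_min + U = 0, so ½mv²_min = −U = |kQq|/r.
|U| = |kQq|/r = (8.99×10⁹ N·m²/C²)(1.20×10⁻⁶)(7.36×10⁻⁶)/(0.284) = 0.280 J.
v_min = √(2|U|/m) = √(2·0.280/5.47×10⁻³) = 10.1 m/s.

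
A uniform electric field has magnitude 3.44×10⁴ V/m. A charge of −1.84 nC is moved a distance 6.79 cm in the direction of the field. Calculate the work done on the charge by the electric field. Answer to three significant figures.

The potential change for a displacement 6.79 cm in the direction of the field is ΔV = −Ed = -2340 V.
W_field = −qΔV = -4.30×10⁻⁶ J.

-4.30×10⁻⁶ J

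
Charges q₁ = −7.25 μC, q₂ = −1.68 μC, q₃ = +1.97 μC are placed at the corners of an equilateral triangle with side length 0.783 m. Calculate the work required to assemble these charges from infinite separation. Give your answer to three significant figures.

-0.0621 J

The work to assemble the configuration equals its total potential energy, U = Σ kqᵢqⱼ/rᵢⱼ over all pairs.
All three pair separations equal the side length, 0.783 m.
U = (0.140) + (-0.164) + (-0.0380) = -0.0621 J.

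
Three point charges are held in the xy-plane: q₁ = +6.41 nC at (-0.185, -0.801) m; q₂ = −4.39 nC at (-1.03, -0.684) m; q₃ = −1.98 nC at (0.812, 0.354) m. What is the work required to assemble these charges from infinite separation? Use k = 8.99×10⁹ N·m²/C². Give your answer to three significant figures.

-3.34×10⁻⁷ J

The assembly work is the sum of pairwise potential energies, U = Σ_{i<j} kqᵢqⱼ/rᵢⱼ.
Pair separations: r₁₂ = 0.853 m, r₁₃ = 1.53 m, r₂₃ = 2.11 m.
U = (-2.97×10⁻⁷) + (-7.48×10⁻⁸) + (3.70×10⁻⁸) = -3.34×10⁻⁷ J.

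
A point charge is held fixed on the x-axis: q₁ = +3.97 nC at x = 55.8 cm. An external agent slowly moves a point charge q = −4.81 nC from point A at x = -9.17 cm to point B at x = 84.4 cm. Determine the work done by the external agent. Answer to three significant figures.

For quasistatic motion the external work equals the change in potential energy: W_ext = qΔV = q(V_B − V_A).
At A: distance to the source charge is 0.650 m; V_A = kq₁/r = 54.9 V.
At B: distance to the source charge is 0.286 m; V_B = kq₁/r = 125 V.
ΔV = V_B − V_A = 69.9 V.
W_ext = qΔV = (-4.81×10⁻⁹ C)(69.9 V) = -3.36×10⁻⁷ J.

-3.36×10⁻⁷ J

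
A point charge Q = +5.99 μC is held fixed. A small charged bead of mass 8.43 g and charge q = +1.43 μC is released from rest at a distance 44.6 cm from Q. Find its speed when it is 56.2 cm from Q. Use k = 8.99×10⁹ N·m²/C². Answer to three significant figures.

2.91 m/s

Only the electrostatic force acts, so mechanical energy is conserved: ½mv² = U₁ − U₂ = kQq(1/r₁ − 1/r₂).
U₁ − U₂ = (8.99×10⁹ N·m²/C²)(5.99×10⁻⁶ C)(1.43×10⁻⁶ C)(1/0.446 − 1/0.562) = 0.0356 J.
v = √(2·0.0356/8.43×10⁻³) = 2.91 m/s.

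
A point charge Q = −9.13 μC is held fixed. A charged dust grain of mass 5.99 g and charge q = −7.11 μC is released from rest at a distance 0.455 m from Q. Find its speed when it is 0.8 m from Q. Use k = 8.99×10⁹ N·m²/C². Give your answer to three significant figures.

13.6 m/s

Only the electrostatic force acts, so mechanical energy is conserved: ½mv² = U₁ − U₂ = kQq(1/r₁ − 1/r₂).
U₁ − U₂ = (8.99×10⁹ N·m²/C²)(-9.13×10⁻⁶ C)(-7.11×10⁻⁶ C)(1/0.455 − 1/0.800) = 0.553 J.
v = √(2·0.553/5.99×10⁻³) = 13.6 m/s.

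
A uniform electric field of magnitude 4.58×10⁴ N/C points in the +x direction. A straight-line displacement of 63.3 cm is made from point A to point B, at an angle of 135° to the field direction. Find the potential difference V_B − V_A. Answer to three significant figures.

2.05×10⁴ V

Only the component of displacement along E changes the potential: ΔV = −E·d·cosθ.
ΔV = −(4.58×10⁴ V/m)(0.633 m)cos135° = 2.05×10⁴ V.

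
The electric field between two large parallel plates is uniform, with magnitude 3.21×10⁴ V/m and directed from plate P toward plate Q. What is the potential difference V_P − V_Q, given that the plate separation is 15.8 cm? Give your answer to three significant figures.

In a uniform field, potential decreases in the direction of E: ΔV = −E·d for a displacement d parallel to E.
Going from Q to P is a displacement of 15.8 cm opposite to the field, so V_P − V_Q = +Ed = 5070 V.

5070 V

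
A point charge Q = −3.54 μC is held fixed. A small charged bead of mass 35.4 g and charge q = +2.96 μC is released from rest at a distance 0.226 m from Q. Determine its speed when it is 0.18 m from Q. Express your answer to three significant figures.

Only the electrostatic force acts, so mechanical energy is conserved: ½mv² = U₁ − U₂ = kQq(1/r₁ − 1/r₂).
U₁ − U₂ = (8.99×10⁹ N·m²/C²)(-3.54×10⁻⁶ C)(2.96×10⁻⁶ C)(1/0.226 − 1/0.180) = 0.107 J.
v = √(2·0.107/0.0354) = 2.45 m/s.

2.45 m/s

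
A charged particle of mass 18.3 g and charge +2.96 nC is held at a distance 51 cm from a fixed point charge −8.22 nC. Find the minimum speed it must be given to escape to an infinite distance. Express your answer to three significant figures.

6.85×10⁻³ m/s

To just escape, total mechanical energy must reach zero at infinity: ½mv²_min + U = 0, so ½mv²_min = −U = |kQq|/r.
|U| = |kQq|/r = (8.99×10⁹ N·m²/C²)(8.22×10⁻⁹)(2.96×10⁻⁹)/(0.510) = 4.29×10⁻⁷ J.
v_min = √(2|U|/m) = √(2·4.29×10⁻⁷/0.0183) = 6.85×10⁻³ m/s.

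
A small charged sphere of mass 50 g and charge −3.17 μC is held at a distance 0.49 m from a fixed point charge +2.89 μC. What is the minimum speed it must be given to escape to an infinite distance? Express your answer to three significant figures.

To just escape, total mechanical energy must reach zero at infinity: ½mv²_min + U = 0, so ½mv²_min = −U = |kQq|/r.
|U| = |kQq|/r = (8.99×10⁹ N·m²/C²)(2.89×10⁻⁶)(3.17×10⁻⁶)/(0.490) = 0.168 J.
v_min = √(2|U|/m) = √(2·0.168/0.0500) = 2.59 m/s.

2.59 m/s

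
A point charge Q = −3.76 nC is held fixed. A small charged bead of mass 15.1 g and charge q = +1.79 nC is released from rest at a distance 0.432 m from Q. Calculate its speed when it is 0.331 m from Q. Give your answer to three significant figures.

Only the electrostatic force acts, so mechanical energy is conserved: ½mv² = U₁ − U₂ = kQq(1/r₁ − 1/r₂).
U₁ − U₂ = (8.99×10⁹ N·m²/C²)(-3.76×10⁻⁹ C)(1.79×10⁻⁹ C)(1/0.432 − 1/0.331) = 4.27×10⁻⁸ J.
v = √(2·4.27×10⁻⁸/0.0151) = 2.38×10⁻³ m/s.

2.38×10⁻³ m/s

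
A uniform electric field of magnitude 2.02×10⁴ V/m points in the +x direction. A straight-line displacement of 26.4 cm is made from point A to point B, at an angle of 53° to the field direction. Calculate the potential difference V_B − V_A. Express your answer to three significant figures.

-3210 V

Only the component of displacement along E changes the potential: ΔV = −E·d·cosθ.
ΔV = −(2.02×10⁴ V/m)(0.264 m)cos53° = -3210 V.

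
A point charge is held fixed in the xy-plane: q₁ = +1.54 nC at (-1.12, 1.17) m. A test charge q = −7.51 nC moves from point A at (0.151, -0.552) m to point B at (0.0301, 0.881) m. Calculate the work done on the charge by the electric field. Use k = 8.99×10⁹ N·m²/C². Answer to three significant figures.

The work done by the electric force is W_field = −ΔU = −q(V_B − V_A) = q(V_A − V_B).
At A: distance to the source charge is 2.14 m; V_A = kq₁/r = 6.47 V.
At B: distance to the source charge is 1.19 m; V_B = kq₁/r = 11.7 V.
ΔV = V_B − V_A = 5.21 V.
W_field = −qΔV = −(-7.51×10⁻⁹ C)(5.21 V) = 3.91×10⁻⁸ J.

3.91×10⁻⁸ J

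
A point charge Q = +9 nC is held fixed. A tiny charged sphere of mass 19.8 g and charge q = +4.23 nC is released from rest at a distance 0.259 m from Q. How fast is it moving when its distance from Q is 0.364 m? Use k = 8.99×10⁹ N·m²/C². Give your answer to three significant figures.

6.21×10⁻³ m/s

Only the electrostatic force acts, so mechanical energy is conserved: ½mv² = U₁ − U₂ = kQq(1/r₁ − 1/r₂).
U₁ − U₂ = (8.99×10⁹ N·m²/C²)(9.00×10⁻⁹ C)(4.23×10⁻⁹ C)(1/0.259 − 1/0.364) = 3.81×10⁻⁷ J.
v = √(2·3.81×10⁻⁷/0.0198) = 6.21×10⁻³ m/s.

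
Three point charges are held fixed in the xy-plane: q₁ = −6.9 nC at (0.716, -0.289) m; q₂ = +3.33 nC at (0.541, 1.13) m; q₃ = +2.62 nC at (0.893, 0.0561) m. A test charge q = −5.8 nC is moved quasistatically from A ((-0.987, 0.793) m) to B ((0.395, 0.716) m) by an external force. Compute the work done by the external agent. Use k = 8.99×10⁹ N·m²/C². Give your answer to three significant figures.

For quasistatic motion the external work equals the change in potential energy: W_ext = qΔV = q(V_B − V_A).
At A: distances to the source charges are 2.02 m, 1.56 m, 2.02 m; V_A = Σ kqᵢ/rᵢ = 0.0527 V.
At B: distances to the source charges are 1.06 m, 0.439 m, 0.827 m; V_B = Σ kqᵢ/rᵢ = 37.9 V.
ΔV = V_B − V_A = 37.8 V.
W_ext = qΔV = (-5.80×10⁻⁹ C)(37.8 V) = -2.19×10⁻⁷ J.

-2.19×10⁻⁷ J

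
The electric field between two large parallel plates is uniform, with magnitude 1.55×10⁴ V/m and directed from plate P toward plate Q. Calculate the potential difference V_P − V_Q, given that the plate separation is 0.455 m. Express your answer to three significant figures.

7050 V

In a uniform field, potential decreases in the direction of E: ΔV = −E·d for a displacement d parallel to E.
Going from Q to P is a displacement of 0.455 m opposite to the field, so V_P − V_Q = +Ed = 7050 V.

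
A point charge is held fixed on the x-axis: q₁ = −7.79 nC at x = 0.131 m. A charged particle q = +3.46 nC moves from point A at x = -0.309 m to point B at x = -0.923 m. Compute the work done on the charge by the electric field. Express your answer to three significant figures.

-3.21×10⁻⁷ J

The work done by the electric force is W_field = −ΔU = −q(V_B − V_A) = q(V_A − V_B).
At A: distance to the source charge is 0.440 m; V_A = kq₁/r = -159 V.
At B: distance to the source charge is 1.05 m; V_B = kq₁/r = -66.4 V.
ΔV = V_B − V_A = 92.7 V.
W_field = −qΔV = −(3.46×10⁻⁹ C)(92.7 V) = -3.21×10⁻⁷ J.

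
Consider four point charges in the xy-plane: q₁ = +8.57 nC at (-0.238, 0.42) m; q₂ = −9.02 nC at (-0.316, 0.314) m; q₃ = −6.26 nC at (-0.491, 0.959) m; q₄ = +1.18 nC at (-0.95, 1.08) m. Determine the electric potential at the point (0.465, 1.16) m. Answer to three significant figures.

Electric potential is a scalar, so the contributions from each charge add algebraically: V = Σ kqᵢ/rᵢ.
Distances from the field point to each charge: r₁ = 1.02 m, r₂ = 1.15 m, r₃ = 0.977 m, r₄ = 1.42 m.
V = k[(8.57×10⁻⁹)/(1.02) + (-9.02×10⁻⁹)/(1.15) + (-6.26×10⁻⁹)/(0.977) + (1.18×10⁻⁹)/(1.42)] = -45.1 V.

-45.1 V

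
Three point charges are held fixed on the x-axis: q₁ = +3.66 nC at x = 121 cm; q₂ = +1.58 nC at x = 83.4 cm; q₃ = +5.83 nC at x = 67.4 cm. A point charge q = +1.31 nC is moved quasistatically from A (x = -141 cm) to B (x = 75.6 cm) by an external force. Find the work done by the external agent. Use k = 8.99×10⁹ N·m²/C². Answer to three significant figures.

For quasistatic motion the external work equals the change in potential energy: W_ext = qΔV = q(V_B − V_A).
At A: distances to the source charges are 2.62 m, 2.24 m, 2.08 m; V_A = Σ kqᵢ/rᵢ = 44.0 V.
At B: distances to the source charges are 0.454 m, 0.0780 m, 0.0820 m; V_B = Σ kqᵢ/rᵢ = 894 V.
ΔV = V_B − V_A = 850 V.
W_ext = qΔV = (1.31×10⁻⁹ C)(850 V) = 1.11×10⁻⁶ J.

1.11×10⁻⁶ J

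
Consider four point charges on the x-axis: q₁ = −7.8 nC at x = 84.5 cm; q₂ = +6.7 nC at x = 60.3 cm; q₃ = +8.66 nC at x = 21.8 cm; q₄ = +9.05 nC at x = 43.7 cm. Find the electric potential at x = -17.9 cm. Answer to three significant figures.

Electric potential is a scalar, so the contributions from each charge add algebraically: V = Σ kqᵢ/rᵢ.
Distances from the field point to each charge: r₁ = 1.02 m, r₂ = 0.782 m, r₃ = 0.397 m, r₄ = 0.616 m.
V = k[(-7.80×10⁻⁹)/(1.02) + (6.70×10⁻⁹)/(0.782) + (8.66×10⁻⁹)/(0.397) + (9.05×10⁻⁹)/(0.616)] = 337 V.

337 V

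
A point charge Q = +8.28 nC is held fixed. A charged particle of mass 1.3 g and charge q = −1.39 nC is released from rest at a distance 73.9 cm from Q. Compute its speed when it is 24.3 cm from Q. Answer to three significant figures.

Only the electrostatic force acts, so mechanical energy is conserved: ½mv² = U₁ − U₂ = kQq(1/r₁ − 1/r₂).
U₁ − U₂ = (8.99×10⁹ N·m²/C²)(8.28×10⁻⁹ C)(-1.39×10⁻⁹ C)(1/0.739 − 1/0.243) = 2.86×10⁻⁷ J.
v = √(2·2.86×10⁻⁷/1.30×10⁻³) = 0.0210 m/s.

0.0210 m/s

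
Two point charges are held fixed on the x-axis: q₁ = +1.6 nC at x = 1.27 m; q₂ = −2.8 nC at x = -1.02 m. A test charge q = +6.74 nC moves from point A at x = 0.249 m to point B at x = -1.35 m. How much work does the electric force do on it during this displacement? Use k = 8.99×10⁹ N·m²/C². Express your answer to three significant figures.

The work done by the electric force is W_field = −ΔU = −q(V_B − V_A) = q(V_A − V_B).
At A: distances to the source charges are 1.02 m, 1.27 m; V_A = Σ kqᵢ/rᵢ = -5.75 V.
At B: distances to the source charges are 2.62 m, 0.330 m; V_B = Σ kqᵢ/rᵢ = -70.8 V.
ΔV = V_B − V_A = -65.0 V.
W_field = −qΔV = −(6.74×10⁻⁹ C)(-65.0 V) = 4.38×10⁻⁷ J.

4.38×10⁻⁷ J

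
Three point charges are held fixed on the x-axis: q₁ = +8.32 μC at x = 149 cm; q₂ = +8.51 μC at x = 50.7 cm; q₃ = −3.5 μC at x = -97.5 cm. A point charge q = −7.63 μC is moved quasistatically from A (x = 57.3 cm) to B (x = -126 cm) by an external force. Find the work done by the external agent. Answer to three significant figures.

For quasistatic motion the external work equals the change in potential energy: W_ext = qΔV = q(V_B − V_A).
At A: distances to the source charges are 0.917 m, 0.0660 m, 1.55 m; V_A = Σ kqᵢ/rᵢ = 1.22×10⁶ V.
At B: distances to the source charges are 2.75 m, 1.77 m, 0.285 m; V_B = Σ kqᵢ/rᵢ = -3.99×10⁴ V.
ΔV = V_B − V_A = -1.26×10⁶ V.
W_ext = qΔV = (-7.63×10⁻⁶ C)(-1.26×10⁶ V) = 9.62 J.

9.62 J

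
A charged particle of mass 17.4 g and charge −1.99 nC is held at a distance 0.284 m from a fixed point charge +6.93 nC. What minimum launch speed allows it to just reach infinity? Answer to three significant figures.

7.08×10⁻³ m/s

To just escape, total mechanical energy must reach zero at infinity: ½mv²_min + U = 0, so ½mv²_min = −U = |kQq|/r.
|U| = |kQq|/r = (8.99×10⁹ N·m²/C²)(6.93×10⁻⁹)(1.99×10⁻⁹)/(0.284) = 4.37×10⁻⁷ J.
v_min = √(2|U|/m) = √(2·4.37×10⁻⁷/0.0174) = 7.08×10⁻³ m/s.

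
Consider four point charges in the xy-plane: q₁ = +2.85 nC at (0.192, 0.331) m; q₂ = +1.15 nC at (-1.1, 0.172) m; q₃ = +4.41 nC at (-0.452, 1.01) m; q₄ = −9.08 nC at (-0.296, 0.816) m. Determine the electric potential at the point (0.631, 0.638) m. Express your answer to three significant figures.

1.74 V

The total potential is the scalar sum of each charge's contribution, V = Σ kqᵢ/rᵢ.
Distances from the field point to each charge: r₁ = 0.536 m, r₂ = 1.79 m, r₃ = 1.15 m, r₄ = 0.944 m.
V = k[(2.85×10⁻⁹)/(0.536) + (1.15×10⁻⁹)/(1.79) + (4.41×10⁻⁹)/(1.15) + (-9.08×10⁻⁹)/(0.944)] = 1.74 V.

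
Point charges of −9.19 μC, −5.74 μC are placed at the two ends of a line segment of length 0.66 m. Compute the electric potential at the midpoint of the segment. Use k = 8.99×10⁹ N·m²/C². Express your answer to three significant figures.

The total potential is the scalar sum of each charge's contribution, V = Σ kqᵢ/rᵢ.
Each charge is 0.330 m from the midpoint.
V = k[(-9.19×10⁻⁶)/(0.330) + (-5.74×10⁻⁶)/(0.330)] = -4.07×10⁵ V.

-4.07×10⁵ V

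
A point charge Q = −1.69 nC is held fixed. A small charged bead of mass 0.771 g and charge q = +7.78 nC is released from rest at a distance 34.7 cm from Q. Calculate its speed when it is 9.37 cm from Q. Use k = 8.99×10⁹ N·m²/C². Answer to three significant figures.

0.0489 m/s

Only the electrostatic force acts, so mechanical energy is conserved: ½mv² = U₁ − U₂ = kQq(1/r₁ − 1/r₂).
U₁ − U₂ = (8.99×10⁹ N·m²/C²)(-1.69×10⁻⁹ C)(7.78×10⁻⁹ C)(1/0.347 − 1/0.0937) = 9.21×10⁻⁷ J.
v = √(2·9.21×10⁻⁷/7.71×10⁻⁴) = 0.0489 m/s.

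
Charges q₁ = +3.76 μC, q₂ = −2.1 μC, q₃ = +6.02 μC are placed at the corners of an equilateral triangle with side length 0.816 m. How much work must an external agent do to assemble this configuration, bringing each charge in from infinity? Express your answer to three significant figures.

The assembly work is the sum of pairwise potential energies, U = Σ_{i<j} kqᵢqⱼ/rᵢⱼ.
All three pair separations equal the side length, 0.816 m.
U = (-0.0870) + (0.249) + (-0.139) = 0.0231 J.

0.0231 J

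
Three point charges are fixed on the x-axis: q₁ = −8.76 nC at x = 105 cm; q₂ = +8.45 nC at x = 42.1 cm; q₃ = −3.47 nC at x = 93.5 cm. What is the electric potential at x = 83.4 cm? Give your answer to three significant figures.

Electric potential is a scalar, so the contributions from each charge add algebraically: V = Σ kqᵢ/rᵢ.
Distances from the field point to each charge: r₁ = 0.216 m, r₂ = 0.413 m, r₃ = 0.101 m.
V = k[(-8.76×10⁻⁹)/(0.216) + (8.45×10⁻⁹)/(0.413) + (-3.47×10⁻⁹)/(0.101)] = -490 V.

-490 V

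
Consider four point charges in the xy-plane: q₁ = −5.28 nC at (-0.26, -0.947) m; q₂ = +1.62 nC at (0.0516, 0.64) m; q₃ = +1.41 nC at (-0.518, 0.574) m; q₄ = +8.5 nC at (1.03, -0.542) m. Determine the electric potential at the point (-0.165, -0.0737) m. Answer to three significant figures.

42.2 V

The total potential is the scalar sum of each charge's contribution, V = Σ kqᵢ/rᵢ.
Distances from the field point to each charge: r₁ = 0.878 m, r₂ = 0.746 m, r₃ = 0.738 m, r₄ = 1.28 m.
V = k[(-5.28×10⁻⁹)/(0.878) + (1.62×10⁻⁹)/(0.746) + (1.41×10⁻⁹)/(0.738) + (8.50×10⁻⁹)/(1.28)] = 42.2 V.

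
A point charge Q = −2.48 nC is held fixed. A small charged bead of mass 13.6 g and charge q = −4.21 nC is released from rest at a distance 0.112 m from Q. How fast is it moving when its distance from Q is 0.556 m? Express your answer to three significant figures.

Only the electrostatic force acts, so mechanical energy is conserved: ½mv² = U₁ − U₂ = kQq(1/r₁ − 1/r₂).
U₁ − U₂ = (8.99×10⁹ N·m²/C²)(-2.48×10⁻⁹ C)(-4.21×10⁻⁹ C)(1/0.112 − 1/0.556) = 6.69×10⁻⁷ J.
v = √(2·6.69×10⁻⁷/0.0136) = 9.92×10⁻³ m/s.

9.92×10⁻³ m/s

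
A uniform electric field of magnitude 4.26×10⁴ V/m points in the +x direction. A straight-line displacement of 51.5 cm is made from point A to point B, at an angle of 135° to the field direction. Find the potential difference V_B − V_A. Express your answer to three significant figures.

Only the component of displacement along E changes the potential: ΔV = −E·d·cosθ.
ΔV = −(4.26×10⁴ V/m)(0.515 m)cos135° = 1.55×10⁴ V.

1.55×10⁴ V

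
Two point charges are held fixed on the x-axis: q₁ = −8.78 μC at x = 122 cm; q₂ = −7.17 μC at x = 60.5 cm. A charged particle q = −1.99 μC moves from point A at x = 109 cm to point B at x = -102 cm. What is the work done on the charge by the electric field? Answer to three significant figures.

1.32 J

The work done by the electric force is W_field = −ΔU = −q(V_B − V_A) = q(V_A − V_B).
At A: distances to the source charges are 0.130 m, 0.485 m; V_A = Σ kqᵢ/rᵢ = -7.40×10⁵ V.
At B: distances to the source charges are 2.24 m, 1.62 m; V_B = Σ kqᵢ/rᵢ = -7.49×10⁴ V.
ΔV = V_B − V_A = 6.65×10⁵ V.
W_field = −qΔV = −(-1.99×10⁻⁶ C)(6.65×10⁵ V) = 1.32 J.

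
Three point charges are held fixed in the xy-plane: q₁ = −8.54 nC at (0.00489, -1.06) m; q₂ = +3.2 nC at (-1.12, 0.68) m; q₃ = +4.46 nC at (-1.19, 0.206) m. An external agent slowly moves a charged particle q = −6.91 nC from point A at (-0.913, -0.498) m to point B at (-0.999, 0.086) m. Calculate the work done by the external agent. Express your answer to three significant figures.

For quasistatic motion the external work equals the change in potential energy: W_ext = qΔV = q(V_B − V_A).
At A: distances to the source charges are 1.08 m, 1.20 m, 0.757 m; V_A = Σ kqᵢ/rᵢ = 5.72 V.
At B: distances to the source charges are 1.52 m, 0.606 m, 0.226 m; V_B = Σ kqᵢ/rᵢ = 175 V.
ΔV = V_B − V_A = 169 V.
W_ext = qΔV = (-6.91×10⁻⁹ C)(169 V) = -1.17×10⁻⁶ J.

-1.17×10⁻⁶ J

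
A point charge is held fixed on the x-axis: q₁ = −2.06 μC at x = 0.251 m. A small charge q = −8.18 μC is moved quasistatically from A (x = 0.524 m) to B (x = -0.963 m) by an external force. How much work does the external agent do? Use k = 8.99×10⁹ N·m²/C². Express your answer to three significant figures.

-0.430 J

For quasistatic motion the external work equals the change in potential energy: W_ext = qΔV = q(V_B − V_A).
At A: distance to the source charge is 0.273 m; V_A = kq₁/r = -6.78×10⁴ V.
At B: distance to the source charge is 1.21 m; V_B = kq₁/r = -1.53×10⁴ V.
ΔV = V_B − V_A = 5.26×10⁴ V.
W_ext = qΔV = (-8.18×10⁻⁶ C)(5.26×10⁴ V) = -0.430 J.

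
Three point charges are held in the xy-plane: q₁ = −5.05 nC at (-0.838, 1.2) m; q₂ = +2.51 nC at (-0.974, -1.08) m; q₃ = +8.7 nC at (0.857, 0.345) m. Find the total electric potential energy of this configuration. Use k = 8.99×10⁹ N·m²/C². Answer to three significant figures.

The work to assemble the configuration equals its total potential energy, U = Σ kqᵢqⱼ/rᵢⱼ over all pairs.
Pair separations: r₁₂ = 2.28 m, r₁₃ = 1.90 m, r₂₃ = 2.32 m.
U = (-4.99×10⁻⁸) + (-2.08×10⁻⁷) + (8.46×10⁻⁸) = -1.73×10⁻⁷ J.

-1.73×10⁻⁷ J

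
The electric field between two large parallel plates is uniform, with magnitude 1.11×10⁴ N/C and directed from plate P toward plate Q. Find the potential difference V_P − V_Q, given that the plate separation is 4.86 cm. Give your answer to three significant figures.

In a uniform field, potential decreases in the direction of E: ΔV = −E·d for a displacement d parallel to E.
Going from Q to P is a displacement of 4.86 cm opposite to the field, so V_P − V_Q = +Ed = 539 V.

539 V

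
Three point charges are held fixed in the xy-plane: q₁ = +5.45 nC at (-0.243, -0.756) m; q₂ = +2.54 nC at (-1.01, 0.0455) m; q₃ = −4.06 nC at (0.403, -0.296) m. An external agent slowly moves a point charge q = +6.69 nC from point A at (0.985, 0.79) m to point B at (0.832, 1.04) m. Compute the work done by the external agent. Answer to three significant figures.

For quasistatic motion the external work equals the change in potential energy: W_ext = qΔV = q(V_B − V_A).
At A: distances to the source charges are 1.97 m, 2.13 m, 1.23 m; V_A = Σ kqᵢ/rᵢ = 5.92 V.
At B: distances to the source charges are 2.09 m, 2.09 m, 1.40 m; V_B = Σ kqᵢ/rᵢ = 8.30 V.
ΔV = V_B − V_A = 2.39 V.
W_ext = qΔV = (6.69×10⁻⁹ C)(2.39 V) = 1.60×10⁻⁸ J.

1.60×10⁻⁸ J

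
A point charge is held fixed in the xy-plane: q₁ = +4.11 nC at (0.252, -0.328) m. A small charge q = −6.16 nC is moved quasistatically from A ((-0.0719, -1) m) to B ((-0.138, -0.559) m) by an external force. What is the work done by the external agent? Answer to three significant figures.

-1.97×10⁻⁷ J

For quasistatic motion the external work equals the change in potential energy: W_ext = qΔV = q(V_B − V_A).
At A: distance to the source charge is 0.746 m; V_A = kq₁/r = 49.5 V.
At B: distance to the source charge is 0.453 m; V_B = kq₁/r = 81.5 V.
ΔV = V_B − V_A = 32.0 V.
W_ext = qΔV = (-6.16×10⁻⁹ C)(32.0 V) = -1.97×10⁻⁷ J.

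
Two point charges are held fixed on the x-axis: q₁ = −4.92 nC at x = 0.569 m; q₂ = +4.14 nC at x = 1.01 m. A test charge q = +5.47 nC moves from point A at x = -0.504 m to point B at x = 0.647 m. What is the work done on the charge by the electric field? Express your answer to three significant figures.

The work done by the electric force is W_field = −ΔU = −q(V_B − V_A) = q(V_A − V_B).
At A: distances to the source charges are 1.07 m, 1.51 m; V_A = Σ kqᵢ/rᵢ = -16.6 V.
At B: distances to the source charges are 0.0780 m, 0.363 m; V_B = Σ kqᵢ/rᵢ = -465 V.
ΔV = V_B − V_A = -448 V.
W_field = −qΔV = −(5.47×10⁻⁹ C)(-448 V) = 2.45×10⁻⁶ J.

2.45×10⁻⁶ J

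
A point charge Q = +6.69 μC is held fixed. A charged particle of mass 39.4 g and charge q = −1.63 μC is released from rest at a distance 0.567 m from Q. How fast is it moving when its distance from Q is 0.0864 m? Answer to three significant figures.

Only the electrostatic force acts, so mechanical energy is conserved: ½mv² = U₁ − U₂ = kQq(1/r₁ − 1/r₂).
U₁ − U₂ = (8.99×10⁹ N·m²/C²)(6.69×10⁻⁶ C)(-1.63×10⁻⁶ C)(1/0.567 − 1/0.0864) = 0.962 J.
v = √(2·0.962/0.0394) = 6.99 m/s.

6.99 m/s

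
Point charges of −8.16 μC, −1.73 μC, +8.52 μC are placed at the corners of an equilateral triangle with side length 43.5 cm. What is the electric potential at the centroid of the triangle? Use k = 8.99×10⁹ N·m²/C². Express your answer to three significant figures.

-4.90×10⁴ V

The total potential is the scalar sum of each charge's contribution, V = Σ kqᵢ/rᵢ.
The distance from each vertex to the centroid is a/√3 = 0.251 m.
V = k[(-8.16×10⁻⁶)/(0.251) + (-1.73×10⁻⁶)/(0.251) + (8.52×10⁻⁶)/(0.251)] = -4.90×10⁴ V.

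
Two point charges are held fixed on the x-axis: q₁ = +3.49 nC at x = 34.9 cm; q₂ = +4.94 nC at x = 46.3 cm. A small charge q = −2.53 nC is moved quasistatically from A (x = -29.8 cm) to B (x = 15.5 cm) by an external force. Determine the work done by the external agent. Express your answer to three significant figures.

-5.04×10⁻⁷ J

For quasistatic motion the external work equals the change in potential energy: W_ext = qΔV = q(V_B − V_A).
At A: distances to the source charges are 0.647 m, 0.761 m; V_A = Σ kqᵢ/rᵢ = 107 V.
At B: distances to the source charges are 0.194 m, 0.308 m; V_B = Σ kqᵢ/rᵢ = 306 V.
ΔV = V_B − V_A = 199 V.
W_ext = qΔV = (-2.53×10⁻⁹ C)(199 V) = -5.04×10⁻⁷ J.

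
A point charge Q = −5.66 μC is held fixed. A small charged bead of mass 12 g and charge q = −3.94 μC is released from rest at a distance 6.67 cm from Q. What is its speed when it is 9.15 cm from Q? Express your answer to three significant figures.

Only the electrostatic force acts, so mechanical energy is conserved: ½mv² = U₁ − U₂ = kQq(1/r₁ − 1/r₂).
U₁ − U₂ = (8.99×10⁹ N·m²/C²)(-5.66×10⁻⁶ C)(-3.94×10⁻⁶ C)(1/0.0667 − 1/0.0915) = 0.815 J.
v = √(2·0.815/0.0120) = 11.7 m/s.

11.7 m/s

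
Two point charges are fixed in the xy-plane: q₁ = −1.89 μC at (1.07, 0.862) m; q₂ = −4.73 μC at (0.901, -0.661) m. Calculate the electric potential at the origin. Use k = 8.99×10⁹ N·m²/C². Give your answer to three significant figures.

-5.04×10⁴ V

The total potential is the scalar sum of each charge's contribution, V = Σ kqᵢ/rᵢ.
Distances from the field point to each charge: r₁ = 1.37 m, r₂ = 1.12 m.
V = k[(-1.89×10⁻⁶)/(1.37) + (-4.73×10⁻⁶)/(1.12)] = -5.04×10⁴ V.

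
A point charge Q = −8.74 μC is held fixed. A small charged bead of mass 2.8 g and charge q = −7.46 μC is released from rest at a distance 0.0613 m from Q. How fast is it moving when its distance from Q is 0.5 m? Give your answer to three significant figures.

Only the electrostatic force acts, so mechanical energy is conserved: ½mv² = U₁ − U₂ = kQq(1/r₁ − 1/r₂).
U₁ − U₂ = (8.99×10⁹ N·m²/C²)(-8.74×10⁻⁶ C)(-7.46×10⁻⁶ C)(1/0.0613 − 1/0.500) = 8.39 J.
v = √(2·8.39/2.80×10⁻³) = 77.4 m/s.

77.4 m/s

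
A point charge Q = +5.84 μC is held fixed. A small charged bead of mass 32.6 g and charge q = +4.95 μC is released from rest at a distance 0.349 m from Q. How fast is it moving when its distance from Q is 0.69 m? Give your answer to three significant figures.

4.75 m/s

Only the electrostatic force acts, so mechanical energy is conserved: ½mv² = U₁ − U₂ = kQq(1/r₁ − 1/r₂).
U₁ − U₂ = (8.99×10⁹ N·m²/C²)(5.84×10⁻⁶ C)(4.95×10⁻⁶ C)(1/0.349 − 1/0.690) = 0.368 J.
v = √(2·0.368/0.0326) = 4.75 m/s.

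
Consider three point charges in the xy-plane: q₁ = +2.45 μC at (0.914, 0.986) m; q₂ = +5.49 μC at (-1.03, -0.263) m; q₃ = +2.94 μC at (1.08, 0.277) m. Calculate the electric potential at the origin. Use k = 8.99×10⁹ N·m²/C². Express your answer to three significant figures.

8.65×10⁴ V

Electric potential is a scalar, so the contributions from each charge add algebraically: V = Σ kqᵢ/rᵢ.
Distances from the field point to each charge: r₁ = 1.34 m, r₂ = 1.06 m, r₃ = 1.11 m.
V = k[(2.45×10⁻⁶)/(1.34) + (5.49×10⁻⁶)/(1.06) + (2.94×10⁻⁶)/(1.11)] = 8.65×10⁴ V.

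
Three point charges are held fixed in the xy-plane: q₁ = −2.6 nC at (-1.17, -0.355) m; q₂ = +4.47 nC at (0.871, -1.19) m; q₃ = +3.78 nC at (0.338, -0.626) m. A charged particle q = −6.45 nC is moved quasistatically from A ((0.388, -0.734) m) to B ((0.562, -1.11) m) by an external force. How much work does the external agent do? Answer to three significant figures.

For quasistatic motion the external work equals the change in potential energy: W_ext = qΔV = q(V_B − V_A).
At A: distances to the source charges are 1.60 m, 0.664 m, 0.119 m; V_A = Σ kqᵢ/rᵢ = 331 V.
At B: distances to the source charges are 1.89 m, 0.319 m, 0.533 m; V_B = Σ kqᵢ/rᵢ = 177 V.
ΔV = V_B − V_A = -154 V.
W_ext = qΔV = (-6.45×10⁻⁹ C)(-154 V) = 9.95×10⁻⁷ J.

9.95×10⁻⁷ J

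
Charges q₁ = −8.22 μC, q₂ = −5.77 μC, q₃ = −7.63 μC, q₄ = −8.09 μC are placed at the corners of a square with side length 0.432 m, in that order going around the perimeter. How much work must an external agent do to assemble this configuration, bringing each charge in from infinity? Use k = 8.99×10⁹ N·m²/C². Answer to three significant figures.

The assembly work is the sum of pairwise potential energies, U = Σ_{i<j} kqᵢqⱼ/rᵢⱼ.
The four side pairs have separation 0.432 m and the two diagonal pairs 0.611 m.
Summing all 6 pair terms gives U = 6.18 J.

6.18 J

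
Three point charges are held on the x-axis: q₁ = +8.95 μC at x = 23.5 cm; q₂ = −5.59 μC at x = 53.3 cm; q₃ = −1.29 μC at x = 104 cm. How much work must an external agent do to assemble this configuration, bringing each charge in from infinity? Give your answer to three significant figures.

The work to assemble the configuration equals its total potential energy, U = Σ kqᵢqⱼ/rᵢⱼ over all pairs.
Pair separations: r₁₂ = 0.298 m, r₁₃ = 0.805 m, r₂₃ = 0.507 m.
U = (-1.51) + (-0.129) + (0.128) = -1.51 J.

-1.51 J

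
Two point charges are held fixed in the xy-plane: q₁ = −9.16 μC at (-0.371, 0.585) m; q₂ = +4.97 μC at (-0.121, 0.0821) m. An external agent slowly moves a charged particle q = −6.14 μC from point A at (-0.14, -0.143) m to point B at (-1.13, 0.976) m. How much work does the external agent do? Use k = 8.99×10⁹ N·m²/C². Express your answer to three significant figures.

For quasistatic motion the external work equals the change in potential energy: W_ext = qΔV = q(V_B − V_A).
At A: distances to the source charges are 0.764 m, 0.226 m; V_A = Σ kqᵢ/rᵢ = 9.00×10⁴ V.
At B: distances to the source charges are 0.854 m, 1.35 m; V_B = Σ kqᵢ/rᵢ = -6.33×10⁴ V.
ΔV = V_B − V_A = -1.53×10⁵ V.
W_ext = qΔV = (-6.14×10⁻⁶ C)(-1.53×10⁵ V) = 0.941 J.

0.941 J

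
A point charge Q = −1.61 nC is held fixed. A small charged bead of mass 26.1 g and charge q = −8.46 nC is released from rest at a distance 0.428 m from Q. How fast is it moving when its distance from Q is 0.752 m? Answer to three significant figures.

Only the electrostatic force acts, so mechanical energy is conserved: ½mv² = U₁ − U₂ = kQq(1/r₁ − 1/r₂).
U₁ − U₂ = (8.99×10⁹ N·m²/C²)(-1.61×10⁻⁹ C)(-8.46×10⁻⁹ C)(1/0.428 − 1/0.752) = 1.23×10⁻⁷ J.
v = √(2·1.23×10⁻⁷/0.0261) = 3.07×10⁻³ m/s.

3.07×10⁻³ m/s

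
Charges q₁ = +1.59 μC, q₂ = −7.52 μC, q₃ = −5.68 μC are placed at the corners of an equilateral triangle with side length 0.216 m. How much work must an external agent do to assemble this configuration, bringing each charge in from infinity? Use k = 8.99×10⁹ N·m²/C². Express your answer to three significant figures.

The work to assemble the configuration equals its total potential energy, U = Σ kqᵢqⱼ/rᵢⱼ over all pairs.
All three pair separations equal the side length, 0.216 m.
U = (-0.498) + (-0.376) + (1.78) = 0.904 J.

0.904 J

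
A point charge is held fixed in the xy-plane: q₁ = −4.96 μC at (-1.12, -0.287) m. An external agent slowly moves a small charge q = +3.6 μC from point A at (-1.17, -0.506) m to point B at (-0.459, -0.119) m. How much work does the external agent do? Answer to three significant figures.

0.479 J

For quasistatic motion the external work equals the change in potential energy: W_ext = qΔV = q(V_B − V_A).
At A: distance to the source charge is 0.225 m; V_A = kq₁/r = -1.99×10⁵ V.
At B: distance to the source charge is 0.682 m; V_B = kq₁/r = -6.54×10⁴ V.
ΔV = V_B − V_A = 1.33×10⁵ V.
W_ext = qΔV = (3.60×10⁻⁶ C)(1.33×10⁵ V) = 0.479 J.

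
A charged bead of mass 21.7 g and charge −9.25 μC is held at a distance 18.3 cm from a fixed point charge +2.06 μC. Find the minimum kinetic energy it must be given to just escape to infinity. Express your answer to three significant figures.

To just escape, total mechanical energy must reach zero at infinity: ½mv²_min + U = 0, so ½mv²_min = −U = |kQq|/r.
|U| = |kQq|/r = (8.99×10⁹ N·m²/C²)(2.06×10⁻⁶)(9.25×10⁻⁶)/(0.183) = 0.936 J.

0.936 J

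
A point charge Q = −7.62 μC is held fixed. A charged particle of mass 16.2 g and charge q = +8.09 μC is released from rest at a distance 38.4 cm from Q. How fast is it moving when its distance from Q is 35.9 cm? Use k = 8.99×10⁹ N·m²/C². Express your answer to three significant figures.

Only the electrostatic force acts, so mechanical energy is conserved: ½mv² = U₁ − U₂ = kQq(1/r₁ − 1/r₂).
U₁ − U₂ = (8.99×10⁹ N·m²/C²)(-7.62×10⁻⁶ C)(8.09×10⁻⁶ C)(1/0.384 − 1/0.359) = 0.101 J.
v = √(2·0.101/0.0162) = 3.52 m/s.

3.52 m/s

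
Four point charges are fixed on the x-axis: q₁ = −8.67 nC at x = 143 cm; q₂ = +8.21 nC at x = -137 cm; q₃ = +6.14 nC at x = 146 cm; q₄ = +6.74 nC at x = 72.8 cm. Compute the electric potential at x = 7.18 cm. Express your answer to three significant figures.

Electric potential is a scalar, so the contributions from each charge add algebraically: V = Σ kqᵢ/rᵢ.
Distances from the field point to each charge: r₁ = 1.36 m, r₂ = 1.44 m, r₃ = 1.39 m, r₄ = 0.656 m.
V = k[(-8.67×10⁻⁹)/(1.36) + (8.21×10⁻⁹)/(1.44) + (6.14×10⁻⁹)/(1.39) + (6.74×10⁻⁹)/(0.656)] = 126 V.

126 V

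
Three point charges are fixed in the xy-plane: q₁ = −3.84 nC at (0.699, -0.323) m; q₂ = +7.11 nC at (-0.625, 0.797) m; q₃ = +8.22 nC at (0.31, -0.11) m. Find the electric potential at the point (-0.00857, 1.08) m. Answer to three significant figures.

132 V

Electric potential is a scalar, so the contributions from each charge add algebraically: V = Σ kqᵢ/rᵢ.
Distances from the field point to each charge: r₁ = 1.57 m, r₂ = 0.678 m, r₃ = 1.23 m.
V = k[(-3.84×10⁻⁹)/(1.57) + (7.11×10⁻⁹)/(0.678) + (8.22×10⁻⁹)/(1.23)] = 132 V.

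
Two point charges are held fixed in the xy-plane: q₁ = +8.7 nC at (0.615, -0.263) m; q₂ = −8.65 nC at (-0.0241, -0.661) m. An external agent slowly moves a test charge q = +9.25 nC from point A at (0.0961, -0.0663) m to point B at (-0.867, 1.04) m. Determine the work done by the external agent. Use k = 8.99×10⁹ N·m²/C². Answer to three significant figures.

For quasistatic motion the external work equals the change in potential energy: W_ext = qΔV = q(V_B − V_A).
At A: distances to the source charges are 0.555 m, 0.607 m; V_A = Σ kqᵢ/rᵢ = 12.8 V.
At B: distances to the source charges are 1.97 m, 1.90 m; V_B = Σ kqᵢ/rᵢ = -1.33 V.
ΔV = V_B − V_A = -14.1 V.
W_ext = qΔV = (9.25×10⁻⁹ C)(-14.1 V) = -1.30×10⁻⁷ J.

-1.30×10⁻⁷ J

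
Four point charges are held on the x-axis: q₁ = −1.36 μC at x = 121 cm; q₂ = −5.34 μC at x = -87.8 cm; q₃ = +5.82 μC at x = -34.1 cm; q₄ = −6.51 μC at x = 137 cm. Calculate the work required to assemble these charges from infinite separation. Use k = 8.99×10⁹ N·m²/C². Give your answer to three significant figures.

The work to assemble the configuration equals its total potential energy, U = Σ kqᵢqⱼ/rᵢⱼ over all pairs.
Pair separations: r₁₂ = 2.09 m, r₁₃ = 1.55 m, r₁₄ = 0.160 m, r₂₃ = 0.537 m, r₂₄ = 2.25 m, r₃₄ = 1.71 m.
Summing all 6 pair terms gives U = -0.0975 J.

-0.0975 J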